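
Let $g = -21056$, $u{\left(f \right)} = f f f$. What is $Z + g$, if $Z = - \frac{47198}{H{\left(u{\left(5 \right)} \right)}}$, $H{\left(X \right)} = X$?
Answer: $- \frac{2679198}{125} \approx -21434.0$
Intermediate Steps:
$u{\left(f \right)} = f^{3}$ ($u{\left(f \right)} = f^{2} f = f^{3}$)
$Z = - \frac{47198}{125}$ ($Z = - \frac{47198}{5^{3}} = - \frac{47198}{125} \approx -377.58$)
$Z + g = - \frac{47198}{125} - 21056 = - \frac{2679198}{125}$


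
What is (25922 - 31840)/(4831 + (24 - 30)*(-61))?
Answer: -5918/5197 ≈ -1.1387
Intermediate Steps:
(25922 - 31840)/(4831 + (24 - 30)*(-61)) = -5918/(4831 - 6*(-61)) = -5918/(4831 + 366) = -5918/5197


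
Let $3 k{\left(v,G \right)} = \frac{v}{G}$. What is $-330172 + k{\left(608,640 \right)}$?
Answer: $- \frac{19810301}{60} \approx -3.3017 \cdot 10^{5}$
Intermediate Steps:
$k{\left(v,G \right)} = \frac{v}{3 G}$ ($k{\left(v,G \right)} = \frac{v \frac{1}{G}}{3} = \frac{v}{3 G}$)
$-330172 + k{\left(608,640 \right)} = -330172 + \frac{1}{3} \cdot 608 \cdot \frac{1}{640} = -330172 + \frac{19}{60} = - \frac{19810301}{60}$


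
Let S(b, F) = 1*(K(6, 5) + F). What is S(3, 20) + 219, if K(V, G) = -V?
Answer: 233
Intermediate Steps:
S(b, F) = -6 + F (S(b, F) = 1*(-1*6 + F) = 1*(-6 + F) = -6 + F)
S(3, 20) + 219 = (-6 + 20) + 219 = 14 + 219 = 233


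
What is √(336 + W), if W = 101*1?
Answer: √437 ≈ 20.905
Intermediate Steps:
W = 101
√(336 + W) = √(336 + 101) = √437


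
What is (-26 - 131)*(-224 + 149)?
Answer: 11775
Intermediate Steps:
(-26 - 131)*(-224 + 149) = -157*(-75) = 11775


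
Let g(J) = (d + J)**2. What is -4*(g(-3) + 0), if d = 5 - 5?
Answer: -36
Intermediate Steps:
d = 0
g(J) = J**2 (g(J) = (0 + J)**2 = J**2)
-4*(g(-3) + 0) = -4*((-3)**2 + 0) = -4*(9 + 0) = -4*9 = -36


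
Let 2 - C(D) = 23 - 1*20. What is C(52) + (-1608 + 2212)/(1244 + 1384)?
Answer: -506/657 ≈ -0.77017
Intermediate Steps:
C(D) = -1 (C(D) = 2 - (23 - 1*20) = 2 - (23 - 20) = 2 - 1*3 = 2 - 3 = -1)
C(52) + (-1608 + 2212)/(1244 + 1384) = -1 + (-1608 + 2212)/(1244 + 1384) = -1 + 604/2628 = -1 + 604*(1/2628) = -1 + 151/657 = -506/657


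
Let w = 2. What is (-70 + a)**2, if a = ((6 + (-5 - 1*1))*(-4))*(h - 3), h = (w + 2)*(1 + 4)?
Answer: 4900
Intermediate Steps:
h = 20 (h = (2 + 2)*(1 + 4) = 4*5 = 20)
a = 0 (a = ((6 + (-5 - 1*1))*(-4))*(20 - 3) = ((6 + (-5 - 1))*(-4))*17 = ((6 - 6)*(-4))*17 = (0*(-4))*17 = 0*17 = 0)
(-70 + a)**2 = (-70 + 0)**2 = (-70)**2 = 4900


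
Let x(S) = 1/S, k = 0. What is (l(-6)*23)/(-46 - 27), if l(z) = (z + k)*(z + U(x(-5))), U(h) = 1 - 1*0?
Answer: -690/73 ≈ -9.4521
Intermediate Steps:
x(S) = 1/S
U(h) = 1 (U(h) = 1 + 0 = 1)
l(z) = z*(1 + z) (l(z) = (z + 0)*(z + 1) = z*(1 + z))
(l(-6)*23)/(-46 - 27) = (-6*(1 - 6)*23)/(-46 - 27) = (-6*(-5)*23)/(-73) = (30*23)*(-1/73) = 690*(-1/73) = -690/73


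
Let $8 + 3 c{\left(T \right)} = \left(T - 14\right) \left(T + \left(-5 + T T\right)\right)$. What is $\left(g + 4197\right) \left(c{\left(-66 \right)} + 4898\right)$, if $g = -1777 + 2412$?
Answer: $- \frac{1585446848}{3} \approx -5.2848 \cdot 10^{8}$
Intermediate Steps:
$g = 635$
$c{\left(T \right)} = - \frac{8}{3} + \frac{\left(-14 + T\right) \left(-5 + T + T^{2}\right)}{3}$ ($c{\left(T \right)} = - \frac{8}{3} + \frac{\left(T - 14\right) \left(T + \left(-5 + T T\right)\right)}{3} = - \frac{8}{3} + \frac{\left(-14 + T\right) \left(T + \left(-5 + T^{2}\right)\right)}{3} = - \frac{8}{3} + \frac{\left(-14 + T\right) \left(-5 + T + T^{2}\right)}{3}$)
$\left(g + 4197\right) \left(c{\left(-66 \right)} + 4898\right) = \left(635 + 4197\right) \left(\left(\frac{62}{3} - -418 - \frac{13 \left(-66\right)^{2}}{3} + \frac{\left(-66\right)^{3}}{3}\right) + 4898\right) = 4832 \left(\left(\frac{62}{3} + 418 - 18876 + \frac{1}{3} \left(-287496\right)\right) + 4898\right) = 4832 \left(\left(\frac{62}{3} + 418 - 18876 - 95832\right) + 4898\right) = 4832 \left(- \frac{342808}{3} + 4898\right) = 4832 \left(- \frac{328114}{3}\right) = - \frac{1585446848}{3}$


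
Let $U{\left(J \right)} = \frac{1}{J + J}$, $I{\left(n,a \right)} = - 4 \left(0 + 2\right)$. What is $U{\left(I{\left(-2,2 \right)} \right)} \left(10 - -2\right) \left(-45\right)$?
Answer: $\frac{135}{4} \approx 33.75$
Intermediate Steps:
$I{\left(n,a \right)} = -8$ ($I{\left(n,a \right)} = \left(-4\right) 2 = -8$)
$U{\left(J \right)} = \frac{1}{2 J}$
$U{\left(I{\left(-2,2 \right)} \right)} \left(10 - -2\right) \left(-45\right) = \frac{1}{2 \left(-8\right)} \left(10 - -2\right) \left(-45\right) = \frac{1}{2} \left(- \frac{1}{8}\right) \left(10 + 2\right) \left(-45\right) = \left(- \frac{1}{16}\right) 12 \left(-45\right) = \left(- \frac{3}{4}\right) \left(-45\right) = \frac{135}{4}$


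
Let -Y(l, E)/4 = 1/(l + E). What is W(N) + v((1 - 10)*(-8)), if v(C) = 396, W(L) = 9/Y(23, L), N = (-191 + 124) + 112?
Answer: 243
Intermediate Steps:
N = 45 (N = -67 + 112 = 45)
Y(l, E) = -4/(E + l) (Y(l, E) = -4/(l + E) = -4/(E + l))
W(L) = -207/4 - 9*L/4 (W(L) = 9/((-4/(L + 23))) = 9/((-4/(23 + L))) = 9*(-23/4 - L/4) = -207/4 - 9*L/4)
W(N) + v((1 - 10)*(-8)) = (-207/4 - 9/4*45) + 396 = (-207/4 - 405/4) + 396 = -153 + 396 = 243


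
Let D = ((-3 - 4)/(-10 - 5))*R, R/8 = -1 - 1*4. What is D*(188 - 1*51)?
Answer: -7672/3 ≈ -2557.3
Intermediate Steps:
R = -40 (R = 8*(-1 - 1*4) = 8*(-1 - 4) = 8*(-5) = -40)
D = -56/3 (D = ((-3 - 4)/(-10 - 5))*(-40) = -7/(-15)*(-40) = -7*(-1/15)*(-40) = (7/15)*(-40) = -56/3 ≈ -18.667)
D*(188 - 1*51) = -56*(188 - 1*51)/3 = -56*(188 - 51)/3 = -56/3*137 = -7672/3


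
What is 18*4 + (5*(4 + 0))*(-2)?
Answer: 32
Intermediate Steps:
18*4 + (5*(4 + 0))*(-2) = 72 + (5*4)*(-2) = 72 + 20*(-2) = 72 - 40 = 32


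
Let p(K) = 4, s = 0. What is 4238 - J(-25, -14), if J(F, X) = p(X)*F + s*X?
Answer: 4338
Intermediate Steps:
J(F, X) = 4*F (J(F, X) = 4*F + 0*X = 4*F + 0 = 4*F)
4238 - J(-25, -14) = 4238 - 4*(-25) = 4238 - 1*(-100) = 4238 + 100 = 4338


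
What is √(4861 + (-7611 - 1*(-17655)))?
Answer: √14905 ≈ 122.09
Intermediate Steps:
√(4861 + (-7611 - 1*(-17655))) = √(4861 + (-7611 + 17655)) = √(4861 + 10044) = √14905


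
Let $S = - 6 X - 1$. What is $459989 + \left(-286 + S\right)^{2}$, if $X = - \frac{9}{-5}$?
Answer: $\frac{13716846}{25} \approx 5.4867 \cdot 10^{5}$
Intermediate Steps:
$X = \frac{9}{5}$ ($X = \left(-9\right) \left(- \frac{1}{5}\right) = \frac{9}{5} \approx 1.8$)
$S = - \frac{59}{5}$ ($S = \left(-6\right) \frac{9}{5} - 1 = - \frac{54}{5} - 1 = - \frac{59}{5} \approx -11.8$)
$459989 + \left(-286 + S\right)^{2} = 459989 + \left(-286 - \frac{59}{5}\right)^{2} = 459989 + \left(- \frac{1489}{5}\right)^{2} = 459989 + \frac{2217121}{25} = \frac{13716846}{25}$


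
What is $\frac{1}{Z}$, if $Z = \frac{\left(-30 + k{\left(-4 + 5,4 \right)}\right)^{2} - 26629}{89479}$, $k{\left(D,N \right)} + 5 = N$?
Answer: $- \frac{89479}{25668} \approx -3.486$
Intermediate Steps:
$k{\left(D,N \right)} = -5 + N$
$Z = - \frac{25668}{89479}$ ($Z = \frac{\left(-30 + \left(-5 + 4\right)\right)^{2} - 26629}{89479} = \left(\left(-30 - 1\right)^{2} - 26629\right) \frac{1}{89479} = \left(\left(-31\right)^{2} - 26629\right) \frac{1}{89479} = \left(961 - 26629\right) \frac{1}{89479} = \left(-25668\right) \frac{1}{89479} = - \frac{25668}{89479} \approx -0.28686$)
$\frac{1}{Z} = \frac{1}{- \frac{25668}{89479}} = - \frac{89479}{25668}$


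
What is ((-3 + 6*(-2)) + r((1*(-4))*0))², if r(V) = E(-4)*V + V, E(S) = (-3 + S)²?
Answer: 225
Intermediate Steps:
r(V) = 50*V (r(V) = (-3 - 4)²*V + V = (-7)²*V + V = 49*V + V = 50*V)
((-3 + 6*(-2)) + r((1*(-4))*0))² = ((-3 + 6*(-2)) + 50*((1*(-4))*0))² = ((-3 - 12) + 50*(-4*0))² = (-15 + 50*0)² = (-15 + 0)² = (-15)² = 225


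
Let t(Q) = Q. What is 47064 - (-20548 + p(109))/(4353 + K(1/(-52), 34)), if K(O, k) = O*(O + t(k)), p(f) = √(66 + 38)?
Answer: 553939776472/11768745 - 5408*√26/11768745 ≈ 47069.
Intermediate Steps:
p(f) = 2*√26 (p(f) = √104 = 2*√26)
K(O, k) = O*(O + k)
47064 - (-20548 + p(109))/(4353 + K(1/(-52), 34)) = 47064 - (-20548 + 2*√26)/(4353 + (1/(-52) + 34)/(-52)) = 47064 - (-20548 + 2*√26)/(4353 - (-1/52 + 34)/52) = 47064 - (-20548 + 2*√26)/(4353 - 1/52*1767/52) = 47064 - (-20548 + 2*√26)/(4353 - 1767/2704) = 47064 - (-20548 + 2*√26)/11768745/2704 = 47064 - (-20548 + 2*√26)*2704/11768745 = 47064 - (-55561792/11768745 + 5408*√26/11768745) = 47064 + (55561792/11768745 - 5408*√26/11768745) = 553939776472/11768745 - 5408*√26/11768745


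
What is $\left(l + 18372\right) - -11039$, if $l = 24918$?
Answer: $54329$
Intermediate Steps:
$\left(l + 18372\right) - -11039 = \left(24918 + 18372\right) - -11039 = 43290 + \left(-4320 + 15359\right) = 43290 + 11039 = 54329$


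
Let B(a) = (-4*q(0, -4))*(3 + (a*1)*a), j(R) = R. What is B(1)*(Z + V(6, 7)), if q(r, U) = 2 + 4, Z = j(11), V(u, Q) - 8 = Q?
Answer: -2496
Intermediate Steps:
V(u, Q) = 8 + Q
Z = 11
q(r, U) = 6
B(a) = -72 - 24*a**2 (B(a) = (-4*6)*(3 + (a*1)*a) = -24*(3 + a*a) = -24*(3 + a**2) = -72 - 24*a**2)
B(1)*(Z + V(6, 7)) = (-72 - 24*1**2)*(11 + (8 + 7)) = (-72 - 24*1)*(11 + 15) = (-72 - 24)*26 = -96*26 = -2496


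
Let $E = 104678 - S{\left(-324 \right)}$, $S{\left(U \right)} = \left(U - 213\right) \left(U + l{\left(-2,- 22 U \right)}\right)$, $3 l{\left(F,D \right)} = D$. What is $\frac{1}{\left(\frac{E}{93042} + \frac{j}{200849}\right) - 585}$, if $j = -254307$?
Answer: $- \frac{9343696329}{5356720565863} \approx -0.0017443$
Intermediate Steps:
$l{\left(F,D \right)} = \frac{D}{3}$
$S{\left(U \right)} = - \frac{19 U \left(-213 + U\right)}{3}$ ($S{\left(U \right)} = \left(U - 213\right) \left(U + \frac{\left(-22\right) U}{3}\right) = \left(-213 + U\right) \left(U - \frac{22 U}{3}\right) = \left(-213 + U\right) \left(- \frac{19 U}{3}\right) = - \frac{19 U \left(-213 + U\right)}{3}$)
$E = 1206602$ ($E = 104678 - \frac{19}{3} \left(-324\right) \left(213 - -324\right) = 104678 - \frac{19}{3} \left(-324\right) \left(213 + 324\right) = 104678 - \frac{19}{3} \left(-324\right) 537 = 104678 - -1101924 = 104678 + 1101924 = 1206602$)
$\frac{1}{\left(\frac{E}{93042} + \frac{j}{200849}\right) - 585} = \frac{1}{\left(\frac{1206602}{93042} - \frac{254307}{200849}\right) - 585} = \frac{1}{\left(1206602 \cdot \frac{1}{93042} - \frac{254307}{200849}\right) - 585} = \frac{1}{\left(\frac{603301}{46521} - \frac{254307}{200849}\right) - 585} = \frac{1}{\frac{109341786602}{9343696329} - 585} = \frac{1}{- \frac{5356720565863}{9343696329}} = - \frac{9343696329}{5356720565863}$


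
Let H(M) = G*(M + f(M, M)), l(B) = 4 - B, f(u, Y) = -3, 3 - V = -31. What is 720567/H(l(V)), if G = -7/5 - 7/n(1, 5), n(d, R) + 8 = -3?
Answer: 400315/14 ≈ 28594.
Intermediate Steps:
V = 34 (V = 3 - 1*(-31) = 3 + 31 = 34)
n(d, R) = -11 (n(d, R) = -8 - 3 = -11)
G = -42/55 (G = -7/5 - 7/(-11) = -7*1/5 - 7*(-1/11) = -7/5 + 7/11 = -42/55 ≈ -0.76364)
H(M) = 126/55 - 42*M/55 (H(M) = -42*(M - 3)/55 = -42*(-3 + M)/55 = 126/55 - 42*M/55)
720567/H(l(V)) = 720567/(126/55 - 42*(4 - 1*34)/55) = 720567/(126/55 - 42*(4 - 34)/55) = 720567/(126/55 - 42/55*(-30)) = 720567/(126/55 + 252/11) = 720567/(126/5) = 720567*(5/126) = 400315/14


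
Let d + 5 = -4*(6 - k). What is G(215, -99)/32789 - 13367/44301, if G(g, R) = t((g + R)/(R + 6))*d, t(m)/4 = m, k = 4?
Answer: -13497932909/45030150159 ≈ -0.29975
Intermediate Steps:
d = -13 (d = -5 - 4*(6 - 1*4) = -5 - 4*(6 - 4) = -5 - 4*2 = -5 - 8 = -13)
t(m) = 4*m
G(g, R) = -52*(R + g)/(6 + R) (G(g, R) = (4*((g + R)/(R + 6)))*(-13) = (4*((R + g)/(6 + R)))*(-13) = (4*(R + g)/(6 + R))*(-13) = -52*(R + g)/(6 + R))
G(215, -99)/32789 - 13367/44301 = (52*(-1*(-99) - 1*215)/(6 - 99))/32789 - 13367/44301 = (52*(99 - 215)/(-93))*(1/32789) - 13367*1/44301 = (52*(-1/93)*(-116))*(1/32789) - 13367/44301 = (6032/93)*(1/32789) - 13367/44301 = 6032/3049377 - 13367/44301 = -13497932909/45030150159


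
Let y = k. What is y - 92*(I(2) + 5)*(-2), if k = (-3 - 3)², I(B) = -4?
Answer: 220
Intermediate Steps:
k = 36 (k = (-6)² = 36)
y = 36
y - 92*(I(2) + 5)*(-2) = 36 - 92*(-4 + 5)*(-2) = 36 - 92*(-2) = 36 + 184 = 220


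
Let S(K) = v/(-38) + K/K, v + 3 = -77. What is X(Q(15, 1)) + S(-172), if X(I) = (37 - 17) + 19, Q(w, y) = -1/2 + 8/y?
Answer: 800/19 ≈ 42.105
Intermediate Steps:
v = -80 (v = -3 - 77 = -80)
Q(w, y) = -1/2 + 8/y (Q(w, y) = -1*1/2 + 8/y = -1/2 + 8/y)
X(I) = 39 (X(I) = 20 + 19 = 39)
S(K) = 59/19 (S(K) = -80/(-38) + K/K = -80*(-1/38) + 1 = 40/19 + 1 = 59/19)
X(Q(15, 1)) + S(-172) = 39 + 59/19 = 800/19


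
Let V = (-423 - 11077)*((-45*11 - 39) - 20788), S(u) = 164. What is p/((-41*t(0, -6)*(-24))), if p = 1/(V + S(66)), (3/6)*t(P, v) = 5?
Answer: 1/2412799133760 ≈ 4.1446e-13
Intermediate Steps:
t(P, v) = 10 (t(P, v) = 2*5 = 10)
V = 245203000 (V = -11500*((-495 - 39) - 20788) = -11500*(-534 - 20788) = -11500*(-21322) = 245203000)
p = 1/245203164 (p = 1/(245203000 + 164) = 1/245203164 ≈ 4.0783e-9)
p/((-41*t(0, -6)*(-24))) = 1/(245203164*((-41*10*(-24)))) = 1/(245203164*((-410*(-24)))) = (1/245203164)/9840 = (1/245203164)*(1/9840) = 1/2412799133760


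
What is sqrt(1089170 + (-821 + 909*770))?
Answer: sqrt(1788279) ≈ 1337.3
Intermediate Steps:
sqrt(1089170 + (-821 + 909*770)) = sqrt(1089170 + (-821 + 699930)) = sqrt(1089170 + 699109) = sqrt(1788279)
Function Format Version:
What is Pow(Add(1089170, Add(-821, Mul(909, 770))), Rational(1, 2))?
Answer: Pow(1788279, Rational(1, 2)) ≈ 1337.3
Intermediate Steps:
Pow(Add(1089170, Add(-821, Mul(909, 770))), Rational(1, 2)) = Pow(Add(1089170, Add(-821, 699930)), Rational(1, 2)) = Pow(Add(1089170, 699109), Rational(1, 2)) = Pow(1788279, Rational(1, 2))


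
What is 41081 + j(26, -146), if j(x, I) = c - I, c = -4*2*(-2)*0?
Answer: 41227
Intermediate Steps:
c = 0 (c = -(-16)*0 = -4*0 = 0)
j(x, I) = -I (j(x, I) = 0 - I = -I)
41081 + j(26, -146) = 41081 - 1*(-146) = 41081 + 146 = 41227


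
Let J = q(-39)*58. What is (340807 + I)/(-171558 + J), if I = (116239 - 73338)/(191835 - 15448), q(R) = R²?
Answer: -667932969/163334362 ≈ -4.0894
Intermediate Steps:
I = 42901/176387 ≈ 0.24322
J = 88218 (J = (-39)²*58 = 1521*58 = 88218)
(340807 + I)/(-171558 + J) = (340807 + 42901/176387)/(-171558 + 88218) = (60113967210/176387)/(-83340) = (60113967210/176387)*(-1/83340) = -667932969/163334362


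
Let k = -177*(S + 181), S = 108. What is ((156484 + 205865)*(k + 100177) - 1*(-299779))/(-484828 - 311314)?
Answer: -17764097155/796142 ≈ -22313.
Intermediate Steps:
k = -51153 (k = -177*(108 + 181) = -177*289 = -51153)
((156484 + 205865)*(k + 100177) - 1*(-299779))/(-484828 - 311314) = ((156484 + 205865)*(-51153 + 100177) - 1*(-299779))/(-484828 - 311314) = (362349*49024 + 299779)/(-796142) = (17763797376 + 299779)*(-1/796142) = 17764097155*(-1/796142) = -17764097155/796142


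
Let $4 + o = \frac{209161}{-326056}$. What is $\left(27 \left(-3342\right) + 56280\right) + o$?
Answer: $- \frac{11072418809}{326056} \approx -33959.0$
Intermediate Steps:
$o = - \frac{1513385}{326056}$ ($o = -4 + \frac{209161}{-326056} = -4 + 209161 \left(- \frac{1}{326056}\right) = -4 - \frac{209161}{326056} = - \frac{1513385}{326056} \approx -4.6415$)
$\left(27 \left(-3342\right) + 56280\right) + o = \left(27 \left(-3342\right) + 56280\right) - \frac{1513385}{326056} = \left(-90234 + 56280\right) - \frac{1513385}{326056} = -33954 - \frac{1513385}{326056} = - \frac{11072418809}{326056}$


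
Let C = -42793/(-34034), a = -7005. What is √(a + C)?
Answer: I*√8112527240818/34034 ≈ 83.688*I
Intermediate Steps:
C = 42793/34034 (C = -42793*(-1/34034) = 42793/34034 ≈ 1.2574)
√(a + C) = √(-7005 + 42793/34034) = √(-238365377/34034) = I*√8112527240818/34034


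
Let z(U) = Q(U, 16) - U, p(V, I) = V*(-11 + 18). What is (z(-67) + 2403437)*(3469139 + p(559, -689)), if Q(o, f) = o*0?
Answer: 8347494374208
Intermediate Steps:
Q(o, f) = 0
p(V, I) = 7*V (p(V, I) = V*7 = 7*V)
z(U) = -U (z(U) = 0 - U = -U)
(z(-67) + 2403437)*(3469139 + p(559, -689)) = (-1*(-67) + 2403437)*(3469139 + 7*559) = (67 + 2403437)*(3469139 + 3913) = 2403504*3473052 = 8347494374208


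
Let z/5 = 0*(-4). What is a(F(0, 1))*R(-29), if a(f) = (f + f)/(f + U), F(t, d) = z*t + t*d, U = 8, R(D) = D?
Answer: 0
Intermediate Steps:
z = 0 (z = 5*(0*(-4)) = 5*0 = 0)
F(t, d) = d*t (F(t, d) = 0*t + t*d = 0 + d*t = d*t)
a(f) = 2*f/(8 + f) (a(f) = (f + f)/(f + 8) = (2*f)/(8 + f) = 2*f/(8 + f))
a(F(0, 1))*R(-29) = (2*(1*0)/(8 + 1*0))*(-29) = (2*0/(8 + 0))*(-29) = (2*0/8)*(-29) = (2*0*(1/8))*(-29) = 0*(-29) = 0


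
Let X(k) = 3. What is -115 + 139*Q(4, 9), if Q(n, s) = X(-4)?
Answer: 302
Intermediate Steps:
Q(n, s) = 3
-115 + 139*Q(4, 9) = -115 + 139*3 = -115 + 417 = 302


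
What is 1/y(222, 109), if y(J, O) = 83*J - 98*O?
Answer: 1/7744 ≈ 0.00012913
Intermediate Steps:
y(J, O) = -98*O + 83*J
1/y(222, 109) = 1/(-98*109 + 83*222) = 1/(-10682 + 18426) = 1/7744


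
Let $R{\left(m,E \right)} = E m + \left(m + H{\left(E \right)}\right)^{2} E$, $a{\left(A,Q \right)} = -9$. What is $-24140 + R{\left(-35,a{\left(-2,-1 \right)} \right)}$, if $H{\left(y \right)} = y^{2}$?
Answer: $-42869$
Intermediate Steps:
$R{\left(m,E \right)} = E m + E \left(m + E^{2}\right)^{2}$ ($R{\left(m,E \right)} = E m + \left(m + E^{2}\right)^{2} E = E m + E \left(m + E^{2}\right)^{2}$)
$-24140 + R{\left(-35,a{\left(-2,-1 \right)} \right)} = -24140 - 9 \left(-35 + \left(-35 + \left(-9\right)^{2}\right)^{2}\right) = -24140 - 9 \left(-35 + \left(-35 + 81\right)^{2}\right) = -24140 - 9 \left(-35 + 46^{2}\right) = -24140 - 9 \left(-35 + 2116\right) = -24140 - 18729 = -42869$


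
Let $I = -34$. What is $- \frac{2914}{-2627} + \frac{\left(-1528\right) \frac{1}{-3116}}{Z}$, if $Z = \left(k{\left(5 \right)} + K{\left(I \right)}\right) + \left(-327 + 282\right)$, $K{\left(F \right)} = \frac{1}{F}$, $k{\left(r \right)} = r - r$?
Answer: $\frac{3441259710}{3133088923} \approx 1.0984$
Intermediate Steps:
$k{\left(r \right)} = 0$
$Z = - \frac{1531}{34}$ ($Z = \left(0 + \frac{1}{-34}\right) + \left(-327 + 282\right) = \left(0 - \frac{1}{34}\right) - 45 = - \frac{1}{34} - 45 = - \frac{1531}{34} \approx -45.029$)
$- \frac{2914}{-2627} + \frac{\left(-1528\right) \frac{1}{-3116}}{Z} = - \frac{2914}{-2627} + \frac{\left(-1528\right) \frac{1}{-3116}}{- \frac{1531}{34}} = \left(-2914\right) \left(- \frac{1}{2627}\right) + \left(-1528\right) \left(- \frac{1}{3116}\right) \left(- \frac{34}{1531}\right) = \frac{2914}{2627} + \frac{382}{779} \left(- \frac{34}{1531}\right) = \frac{2914}{2627} - \frac{12988}{1192649} = \frac{3441259710}{3133088923}$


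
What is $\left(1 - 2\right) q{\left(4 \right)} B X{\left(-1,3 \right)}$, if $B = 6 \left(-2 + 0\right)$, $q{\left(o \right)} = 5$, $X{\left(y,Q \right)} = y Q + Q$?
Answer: $0$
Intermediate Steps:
$X{\left(y,Q \right)} = Q + Q y$ ($X{\left(y,Q \right)} = Q y + Q = Q + Q y$)
$B = -12$ ($B = 6 \left(-2\right) = -12$)
$\left(1 - 2\right) q{\left(4 \right)} B X{\left(-1,3 \right)} = \left(1 - 2\right) 5 \left(-12\right) 3 \left(1 - 1\right) = \left(-1\right) 5 \left(-12\right) 3 \cdot 0 = \left(-5\right) \left(-12\right) 0 = 60 \cdot 0 = 0$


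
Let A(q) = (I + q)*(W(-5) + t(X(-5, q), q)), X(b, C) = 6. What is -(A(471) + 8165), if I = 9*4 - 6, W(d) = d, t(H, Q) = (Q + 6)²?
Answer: -113997689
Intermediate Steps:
t(H, Q) = (6 + Q)²
I = 30 (I = 36 - 6 = 30)
A(q) = (-5 + (6 + q)²)*(30 + q) (A(q) = (30 + q)*(-5 + (6 + q)²) = (-5 + (6 + q)²)*(30 + q))
-(A(471) + 8165) = -((930 + 471³ + 42*471² + 391*471) + 8165) = -((930 + 104487111 + 42*221841 + 184161) + 8165) = -((930 + 104487111 + 9317322 + 184161) + 8165) = -(113989524 + 8165) = -1*113997689 = -113997689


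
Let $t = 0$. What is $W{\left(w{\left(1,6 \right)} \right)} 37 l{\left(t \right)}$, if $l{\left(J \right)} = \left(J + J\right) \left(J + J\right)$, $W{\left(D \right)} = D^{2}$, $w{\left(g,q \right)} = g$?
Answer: $0$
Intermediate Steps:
$l{\left(J \right)} = 4 J^{2}$ ($l{\left(J \right)} = 2 J 2 J = 4 J^{2}$)
$W{\left(w{\left(1,6 \right)} \right)} 37 l{\left(t \right)} = 1^{2} \cdot 37 \cdot 4 \cdot 0^{2} = 1 \cdot 37 \cdot 4 \cdot 0 = 37 \cdot 0 = 0$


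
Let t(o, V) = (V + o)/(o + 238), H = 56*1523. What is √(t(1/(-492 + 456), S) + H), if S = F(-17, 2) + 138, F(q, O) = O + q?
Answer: 61*√1682241821/8567 ≈ 292.04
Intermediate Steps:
S = 123 (S = (2 - 17) + 138 = -15 + 138 = 123)
H = 85288
t(o, V) = (V + o)/(238 + o)
√(t(1/(-492 + 456), S) + H) = √((123 + 1/(-492 + 456))/(238 + 1/(-492 + 456)) + 85288) = √((123 + 1/(-36))/(238 + 1/(-36)) + 85288) = √((123 - 1/36)/(238 - 1/36) + 85288) = √((4427/36)/(8567/36) + 85288) = √((36/8567)*(4427/36) + 85288) = √(4427/8567 + 85288) = √(730666723/8567) = 61*√1682241821/8567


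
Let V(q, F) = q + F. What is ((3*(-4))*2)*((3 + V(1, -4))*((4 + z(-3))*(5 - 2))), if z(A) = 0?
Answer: 0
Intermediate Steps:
V(q, F) = F + q
((3*(-4))*2)*((3 + V(1, -4))*((4 + z(-3))*(5 - 2))) = ((3*(-4))*2)*((3 + (-4 + 1))*((4 + 0)*(5 - 2))) = (-12*2)*((3 - 3)*(4*3)) = -0*12 = -24*0 = 0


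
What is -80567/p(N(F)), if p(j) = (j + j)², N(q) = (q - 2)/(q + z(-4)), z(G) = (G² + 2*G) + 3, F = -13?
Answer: -80567/225 ≈ -358.08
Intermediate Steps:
z(G) = 3 + G² + 2*G
N(q) = (-2 + q)/(11 + q) (N(q) = (q - 2)/(q + (3 + (-4)² + 2*(-4))) = (-2 + q)/(q + (3 + 16 - 8)) = (-2 + q)/(q + 11) = (-2 + q)/(11 + q))
p(j) = 4*j² (p(j) = (2*j)² = 4*j²)
-80567/p(N(F)) = -80567*(11 - 13)²/(4*(-2 - 13)²) = -80567/(4*(-15/(-2))²) = -80567/(4*(-½*(-15))²) = -80567/(4*(15/2)²) = -80567/(4*(225/4)) = -80567/225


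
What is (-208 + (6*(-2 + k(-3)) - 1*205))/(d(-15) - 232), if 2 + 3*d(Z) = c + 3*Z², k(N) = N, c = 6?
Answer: 1329/17 ≈ 78.177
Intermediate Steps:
d(Z) = 4/3 + Z² (d(Z) = -⅔ + (6 + 3*Z²)/3 = -⅔ + (2 + Z²) = 4/3 + Z²)
(-208 + (6*(-2 + k(-3)) - 1*205))/(d(-15) - 232) = (-208 + (6*(-2 - 3) - 1*205))/((4/3 + (-15)²) - 232) = (-208 + (6*(-5) - 205))/((4/3 + 225) - 232) = (-208 + (-30 - 205))/(679/3 - 232) = (-208 - 235)/(-17/3) = -443*(-3/17) = 1329/17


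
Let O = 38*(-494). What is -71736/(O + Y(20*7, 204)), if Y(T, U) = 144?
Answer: 17934/4657 ≈ 3.8510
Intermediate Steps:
O = -18772
-71736/(O + Y(20*7, 204)) = -71736/(-18772 + 144) = -71736/(-18628) = -71736*(-1/18628) = 17934/4657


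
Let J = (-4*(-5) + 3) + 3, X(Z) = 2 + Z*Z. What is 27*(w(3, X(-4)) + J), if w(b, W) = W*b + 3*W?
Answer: 3618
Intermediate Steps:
X(Z) = 2 + Z**2
w(b, W) = 3*W + W*b
J = 26 (J = (20 + 3) + 3 = 23 + 3 = 26)
27*(w(3, X(-4)) + J) = 27*((2 + (-4)**2)*(3 + 3) + 26) = 27*((2 + 16)*6 + 26) = 27*(18*6 + 26) = 27*(108 + 26) = 27*134 = 3618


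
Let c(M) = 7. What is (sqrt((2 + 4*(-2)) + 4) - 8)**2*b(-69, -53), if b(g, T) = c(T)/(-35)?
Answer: -62/5 + 16*I*sqrt(2)/5 ≈ -12.4 + 4.5255*I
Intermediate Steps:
b(g, T) = -1/5 (b(g, T) = 7/(-35) = 7*(-1/35) = -1/5)
(sqrt((2 + 4*(-2)) + 4) - 8)**2*b(-69, -53) = (sqrt((2 + 4*(-2)) + 4) - 8)**2*(-1/5) = (sqrt((2 - 8) + 4) - 8)**2*(-1/5) = (sqrt(-6 + 4) - 8)**2*(-1/5) = (sqrt(-2) - 8)**2*(-1/5) = (I*sqrt(2) - 8)**2*(-1/5) = (-8 + I*sqrt(2))**2*(-1/5) = -(-8 + I*sqrt(2))**2/5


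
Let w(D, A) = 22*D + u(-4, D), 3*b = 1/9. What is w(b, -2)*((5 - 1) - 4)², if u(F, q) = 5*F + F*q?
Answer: 0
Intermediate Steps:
b = 1/27 (b = (⅓)/9 = (⅓)*(⅑) = 1/27 ≈ 0.037037)
w(D, A) = -20 + 18*D (w(D, A) = 22*D - 4*(5 + D) = 22*D + (-20 - 4*D) = -20 + 18*D)
w(b, -2)*((5 - 1) - 4)² = (-20 + 18*(1/27))*((5 - 1) - 4)² = (-20 + ⅔)*(4 - 4)² = -58/3*0² = -58/3*0 = 0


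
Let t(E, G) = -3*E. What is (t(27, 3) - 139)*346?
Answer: -76120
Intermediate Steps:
(t(27, 3) - 139)*346 = (-3*27 - 139)*346 = (-81 - 139)*346 = -220*346 = -76120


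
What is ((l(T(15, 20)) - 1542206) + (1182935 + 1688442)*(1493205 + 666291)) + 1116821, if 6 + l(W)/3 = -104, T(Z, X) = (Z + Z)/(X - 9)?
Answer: 6200726720277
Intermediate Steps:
T(Z, X) = 2*Z/(-9 + X) (T(Z, X) = (2*Z)/(-9 + X) = 2*Z/(-9 + X))
l(W) = -330 (l(W) = -18 + 3*(-104) = -18 - 312 = -330)
((l(T(15, 20)) - 1542206) + (1182935 + 1688442)*(1493205 + 666291)) + 1116821 = ((-330 - 1542206) + (1182935 + 1688442)*(1493205 + 666291)) + 1116821 = (-1542536 + 2871377*2159496) + 1116821 = (-1542536 + 6200727145992) + 1116821 = 6200725603456 + 1116821 = 6200726720277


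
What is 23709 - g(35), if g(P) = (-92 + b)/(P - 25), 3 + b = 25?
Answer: 23716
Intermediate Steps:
b = 22 (b = -3 + 25 = 22)
g(P) = -70/(-25 + P) (g(P) = (-92 + 22)/(P - 25) = -70/(-25 + P))
23709 - g(35) = 23709 - (-70)/(-25 + 35) = 23709 - (-70)/10 = 23709 - 1*(-7) = 23709 + 7 = 23716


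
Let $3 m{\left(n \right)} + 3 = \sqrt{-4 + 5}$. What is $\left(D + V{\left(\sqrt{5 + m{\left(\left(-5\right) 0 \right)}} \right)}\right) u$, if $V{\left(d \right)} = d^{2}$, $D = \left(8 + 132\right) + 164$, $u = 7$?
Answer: $\frac{6475}{3} \approx 2158.3$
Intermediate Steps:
$m{\left(n \right)} = - \frac{2}{3}$ ($m{\left(n \right)} = -1 + \frac{\sqrt{-4 + 5}}{3} = -1 + \frac{\sqrt{1}}{3} = -1 + \frac{1}{3} \cdot 1 = -1 + \frac{1}{3} = - \frac{2}{3}$)
$D = 304$ ($D = 140 + 164 = 304$)
$\left(D + V{\left(\sqrt{5 + m{\left(\left(-5\right) 0 \right)}} \right)}\right) u = \left(304 + \left(\sqrt{5 - \frac{2}{3}}\right)^{2}\right) 7 = \left(304 + \left(\sqrt{\frac{13}{3}}\right)^{2}\right) 7 = \left(304 + \left(\frac{\sqrt{39}}{3}\right)^{2}\right) 7 = \left(304 + \frac{13}{3}\right) 7 = \frac{925}{3} \cdot 7 = \frac{6475}{3}$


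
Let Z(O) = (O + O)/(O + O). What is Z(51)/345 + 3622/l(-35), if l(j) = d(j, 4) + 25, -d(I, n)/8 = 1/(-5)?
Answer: 6248083/45885 ≈ 136.17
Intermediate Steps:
d(I, n) = 8/5 (d(I, n) = -8/(-5) = -8*(-1/5) = 8/5)
l(j) = 133/5 (l(j) = 8/5 + 25 = 133/5)
Z(O) = 1 (Z(O) = (2*O)/((2*O)) = (2*O)*(1/(2*O)) = 1)
Z(51)/345 + 3622/l(-35) = 1/345 + 3622/(133/5) = 1*(1/345) + 3622*(5/133) = 1/345 + 18110/133 = 6248083/45885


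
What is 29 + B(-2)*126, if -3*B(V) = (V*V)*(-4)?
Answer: 701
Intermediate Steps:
B(V) = 4*V²/3 (B(V) = -V*V*(-4)/3 = -V²*(-4)/3 = -(-4)*V²/3 = 4*V²/3)
29 + B(-2)*126 = 29 + ((4/3)*(-2)²)*126 = 29 + ((4/3)*4)*126 = 29 + (16/3)*126 = 29 + 672 = 701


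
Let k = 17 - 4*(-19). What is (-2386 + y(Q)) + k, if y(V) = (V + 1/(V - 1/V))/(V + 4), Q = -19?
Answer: -12375341/5400 ≈ -2291.7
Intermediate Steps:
k = 93 (k = 17 + 76 = 93)
y(V) = (V + 1/(V - 1/V))/(4 + V)
(-2386 + y(Q)) + k = (-2386 + (-19)³/(-4 + (-19)³ - 1*(-19) + 4*(-19)²)) + 93 = (-2386 - 6859/(-4 - 6859 + 19 + 4*361)) + 93 = (-2386 - 6859/(-4 - 6859 + 19 + 1444)) + 93 = (-2386 - 6859/(-5400)) + 93 = (-2386 - 6859*(-1/5400)) + 93 = (-2386 + 6859/5400) + 93 = -12877541/5400 + 93 = -12375341/5400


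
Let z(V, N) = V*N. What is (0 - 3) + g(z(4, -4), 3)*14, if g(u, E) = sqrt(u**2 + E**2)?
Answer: -3 + 14*sqrt(265) ≈ 224.90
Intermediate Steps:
z(V, N) = N*V
g(u, E) = sqrt(E**2 + u**2)
(0 - 3) + g(z(4, -4), 3)*14 = (0 - 3) + sqrt(3**2 + (-4*4)**2)*14 = -3 + sqrt(9 + (-16)**2)*14 = -3 + sqrt(9 + 256)*14 = -3 + sqrt(265)*14 = -3 + 14*sqrt(265)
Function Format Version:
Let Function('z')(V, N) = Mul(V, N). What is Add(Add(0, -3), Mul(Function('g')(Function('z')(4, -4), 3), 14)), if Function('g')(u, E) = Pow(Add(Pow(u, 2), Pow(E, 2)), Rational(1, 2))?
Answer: Add(-3, Mul(14, Pow(265, Rational(1, 2)))) ≈ 224.90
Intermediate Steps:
Function('z')(V, N) = Mul(N, V)
Function('g')(u, E) = Pow(Add(Pow(E, 2), Pow(u, 2)), Rational(1, 2))
Add(Add(0, -3), Mul(Function('g')(Function('z')(4, -4), 3), 14)) = Add(Add(0, -3), Mul(Pow(Add(Pow(3, 2), Pow(Mul(-4, 4), 2)), Rational(1, 2)), 14)) = Add(-3, Mul(Pow(Add(9, Pow(-16, 2)), Rational(1, 2)), 14)) = Add(-3, Mul(Pow(Add(9, 256), Rational(1, 2)), 14)) = Add(-3, Mul(Pow(265, Rational(1, 2)), 14)) = Add(-3, Mul(14, Pow(265, Rational(1, 2))))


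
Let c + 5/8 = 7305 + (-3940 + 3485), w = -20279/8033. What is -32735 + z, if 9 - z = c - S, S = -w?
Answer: -2543109667/64264 ≈ -39573.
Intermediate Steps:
w = -20279/8033 (w = -20279*1/8033 = -20279/8033 ≈ -2.5245)
c = 54795/8 (c = -5/8 + (7305 + (-3940 + 3485)) = -5/8 + (7305 - 455) = -5/8 + 6850 = 54795/8 ≈ 6849.4)
S = 20279/8033 (S = -1*(-20279/8033) = 20279/8033 ≈ 2.5245)
z = -439427627/64264 (z = 9 - (54795/8 - 1*20279/8033) = 9 - (54795/8 - 20279/8033) = 9 - 1*440006003/64264 = 9 - 440006003/64264 = -439427627/64264 ≈ -6837.9)
-32735 + z = -32735 - 439427627/64264 = -2543109667/64264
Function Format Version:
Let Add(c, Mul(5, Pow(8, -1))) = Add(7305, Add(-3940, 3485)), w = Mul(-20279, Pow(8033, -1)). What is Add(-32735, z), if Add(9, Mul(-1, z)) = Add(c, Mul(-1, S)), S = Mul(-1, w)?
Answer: Rational(-2543109667, 64264) ≈ -39573.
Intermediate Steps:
w = Rational(-20279, 8033) (w = Mul(-20279, Rational(1, 8033)) = Rational(-20279, 8033) ≈ -2.5245)
c = Rational(54795, 8) (c = Add(Rational(-5, 8), Add(7305, Add(-3940, 3485))) = Add(Rational(-5, 8), Add(7305, -455)) = Add(Rational(-5, 8), 6850) = Rational(54795, 8) ≈ 6849.4)
S = Rational(20279, 8033) (S = Mul(-1, Rational(-20279, 8033)) = Rational(20279, 8033) ≈ 2.5245)
z = Rational(-439427627, 64264) (z = Add(9, Mul(-1, Add(Rational(54795, 8), Mul(-1, Rational(20279, 8033))))) = Add(9, Mul(-1, Add(Rational(54795, 8), Rational(-20279, 8033)))) = Add(9, Mul(-1, Rational(440006003, 64264))) = Add(9, Rational(-440006003, 64264)) = Rational(-439427627, 64264) ≈ -6837.9)
Add(-32735, z) = Add(-32735, Rational(-439427627, 64264)) = Rational(-2543109667, 64264)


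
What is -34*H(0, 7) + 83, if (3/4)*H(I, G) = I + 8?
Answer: -839/3 ≈ -279.67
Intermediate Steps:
H(I, G) = 32/3 + 4*I/3 (H(I, G) = 4*(I + 8)/3 = 4*(8 + I)/3 = 32/3 + 4*I/3)
-34*H(0, 7) + 83 = -34*(32/3 + (4/3)*0) + 83 = -34*(32/3 + 0) + 83 = -34*32/3 + 83 = -1088/3 + 83 = -839/3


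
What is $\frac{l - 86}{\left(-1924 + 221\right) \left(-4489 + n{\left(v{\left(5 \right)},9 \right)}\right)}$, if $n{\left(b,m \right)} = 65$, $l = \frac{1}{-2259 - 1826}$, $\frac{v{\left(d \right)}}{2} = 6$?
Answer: $- \frac{351311}{30776684120} \approx -1.1415 \cdot 10^{-5}$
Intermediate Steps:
$v{\left(d \right)} = 12$ ($v{\left(d \right)} = 2 \cdot 6 = 12$)
$l = - \frac{1}{4085}$ ($l = \frac{1}{-4085} = - \frac{1}{4085} \approx -0.0002448$)
$\frac{l - 86}{\left(-1924 + 221\right) \left(-4489 + n{\left(v{\left(5 \right)},9 \right)}\right)} = \frac{- \frac{1}{4085} - 86}{\left(-1924 + 221\right) \left(-4489 + 65\right)} = - \frac{351311}{4085 \left(\left(-1703\right) \left(-4424\right)\right)} = - \frac{351311}{4085 \cdot 7534072} = \left(- \frac{351311}{4085}\right) \frac{1}{7534072} = - \frac{351311}{30776684120}$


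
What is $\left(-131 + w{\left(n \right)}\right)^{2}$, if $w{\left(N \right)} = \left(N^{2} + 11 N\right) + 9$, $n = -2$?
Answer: $19600$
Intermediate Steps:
$w{\left(N \right)} = 9 + N^{2} + 11 N$
$\left(-131 + w{\left(n \right)}\right)^{2} = \left(-131 + \left(9 + \left(-2\right)^{2} + 11 \left(-2\right)\right)\right)^{2} = \left(-131 + \left(9 + 4 - 22\right)\right)^{2} = \left(-131 - 9\right)^{2} = \left(-140\right)^{2} = 19600$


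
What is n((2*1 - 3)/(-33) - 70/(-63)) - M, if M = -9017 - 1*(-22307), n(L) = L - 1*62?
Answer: -1321735/99 ≈ -13351.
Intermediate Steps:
n(L) = -62 + L (n(L) = L - 62 = -62 + L)
M = 13290 (M = -9017 + 22307 = 13290)
n((2*1 - 3)/(-33) - 70/(-63)) - M = (-62 + ((2*1 - 3)/(-33) - 70/(-63))) - 1*13290 = (-62 + ((2 - 3)*(-1/33) - 70*(-1/63))) - 13290 = (-62 + (-1*(-1/33) + 10/9)) - 13290 = (-62 + (1/33 + 10/9)) - 13290 = (-62 + 113/99) - 13290 = -6025/99 - 13290 = -1321735/99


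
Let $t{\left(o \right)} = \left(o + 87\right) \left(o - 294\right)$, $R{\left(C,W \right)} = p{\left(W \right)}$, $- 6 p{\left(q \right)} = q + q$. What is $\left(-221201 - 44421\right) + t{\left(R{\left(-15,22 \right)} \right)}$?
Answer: $- \frac{2606654}{9} \approx -2.8963 \cdot 10^{5}$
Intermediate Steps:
$p{\left(q \right)} = - \frac{q}{3}$ ($p{\left(q \right)} = - \frac{q + q}{6} = - \frac{2 q}{6} = - \frac{q}{3}$)
$R{\left(C,W \right)} = - \frac{W}{3}$
$t{\left(o \right)} = \left(-294 + o\right) \left(87 + o\right)$ ($t{\left(o \right)} = \left(87 + o\right) \left(-294 + o\right) = \left(-294 + o\right) \left(87 + o\right)$)
$\left(-221201 - 44421\right) + t{\left(R{\left(-15,22 \right)} \right)} = \left(-221201 - 44421\right) - \left(25578 - \frac{484}{9} + 207 \left(- \frac{1}{3}\right) 22\right) = -265622 - \left(24060 - \frac{484}{9}\right) = -265622 + \left(-25578 + \frac{484}{9} + 1518\right) = -265622 - \frac{216056}{9} = - \frac{2606654}{9}$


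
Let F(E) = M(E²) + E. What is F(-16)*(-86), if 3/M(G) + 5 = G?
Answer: 345118/251 ≈ 1375.0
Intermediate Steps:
M(G) = 3/(-5 + G)
F(E) = E + 3/(-5 + E²) (F(E) = 3/(-5 + E²) + E = E + 3/(-5 + E²))
F(-16)*(-86) = (-16 + 3/(-5 + (-16)²))*(-86) = (-16 + 3/(-5 + 256))*(-86) = (-16 + 3/251)*(-86) = -4013/251*(-86) = 345118/251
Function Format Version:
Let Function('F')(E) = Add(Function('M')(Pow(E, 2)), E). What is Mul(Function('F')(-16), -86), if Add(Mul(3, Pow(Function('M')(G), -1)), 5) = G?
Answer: Rational(345118, 251) ≈ 1375.0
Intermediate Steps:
Function('M')(G) = Mul(3, Pow(Add(-5, G), -1))
Function('F')(E) = Add(E, Mul(3, Pow(Add(-5, Pow(E, 2)), -1))) (Function('F')(E) = Add(Mul(3, Pow(Add(-5, Pow(E, 2)), -1)), E) = Add(E, Mul(3, Pow(Add(-5, Pow(E, 2)), -1))))
Mul(Function('F')(-16), -86) = Mul(Add(-16, Mul(3, Pow(Add(-5, Pow(-16, 2)), -1))), -86) = Mul(Add(-16, Mul(3, Pow(Add(-5, 256), -1))), -86) = Mul(Add(-16, Mul(3, Pow(251, -1))), -86) = Mul(Add(-16, Mul(3, Rational(1, 251))), -86) = Mul(Add(-16, Rational(3, 251)), -86) = Mul(Rational(-4013, 251), -86) = Rational(345118, 251)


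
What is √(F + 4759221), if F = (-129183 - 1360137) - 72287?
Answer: √3197614 ≈ 1788.2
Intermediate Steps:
F = -1561607 (F = -1489320 - 72287 = -1561607)
√(F + 4759221) = √(-1561607 + 4759221) = √3197614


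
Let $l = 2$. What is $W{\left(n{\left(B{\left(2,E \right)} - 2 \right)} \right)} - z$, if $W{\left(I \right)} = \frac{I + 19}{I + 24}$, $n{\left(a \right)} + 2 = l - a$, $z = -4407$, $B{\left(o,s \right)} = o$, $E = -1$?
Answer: $\frac{105787}{24} \approx 4407.8$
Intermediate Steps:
$n{\left(a \right)} = - a$ ($n{\left(a \right)} = -2 - \left(-2 + a\right) = - a$)
$W{\left(I \right)} = \frac{19 + I}{24 + I}$
$W{\left(n{\left(B{\left(2,E \right)} - 2 \right)} \right)} - z = \frac{19 - \left(2 - 2\right)}{24 - \left(2 - 2\right)} - -4407 = \frac{19 - 0}{24 - 0} + 4407 = \frac{19 + 0}{24 + 0} + 4407 = \frac{1}{24} \cdot 19 + 4407 = \frac{19}{24} + 4407 = \frac{105787}{24}$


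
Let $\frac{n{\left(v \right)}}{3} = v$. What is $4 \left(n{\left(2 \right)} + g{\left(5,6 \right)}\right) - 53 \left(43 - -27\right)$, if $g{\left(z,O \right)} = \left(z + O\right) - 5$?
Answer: $-3662$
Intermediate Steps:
$n{\left(v \right)} = 3 v$
$g{\left(z,O \right)} = -5 + O + z$ ($g{\left(z,O \right)} = \left(O + z\right) - 5 = -5 + O + z$)
$4 \left(n{\left(2 \right)} + g{\left(5,6 \right)}\right) - 53 \left(43 - -27\right) = 4 \left(3 \cdot 2 + \left(-5 + 6 + 5\right)\right) - 53 \left(43 - -27\right) = 4 \left(6 + 6\right) - 53 \left(43 + 27\right) = 4 \cdot 12 - 3710 = 48 - 3710 = -3662$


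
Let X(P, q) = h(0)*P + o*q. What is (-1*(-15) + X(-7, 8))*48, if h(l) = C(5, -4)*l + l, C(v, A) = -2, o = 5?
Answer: 2640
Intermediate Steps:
h(l) = -l (h(l) = -2*l + l = -l)
X(P, q) = 5*q (X(P, q) = (-1*0)*P + 5*q = 0*P + 5*q = 0 + 5*q = 5*q)
(-1*(-15) + X(-7, 8))*48 = (-1*(-15) + 5*8)*48 = (15 + 40)*48 = 55*48 = 2640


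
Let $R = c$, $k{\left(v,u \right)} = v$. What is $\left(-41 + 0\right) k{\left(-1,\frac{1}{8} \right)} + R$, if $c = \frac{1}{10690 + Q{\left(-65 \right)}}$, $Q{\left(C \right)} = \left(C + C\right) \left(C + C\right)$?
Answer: $\frac{1131191}{27590} \approx 41.0$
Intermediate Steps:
$Q{\left(C \right)} = 4 C^{2}$ ($Q{\left(C \right)} = 2 C 2 C = 4 C^{2}$)
$c = \frac{1}{27590}$ ($c = \frac{1}{10690 + 4 \left(-65\right)^{2}} = \frac{1}{10690 + 4 \cdot 4225} = \frac{1}{10690 + 16900} = \frac{1}{27590} \approx 3.6245 \cdot 10^{-5}$)
$R = \frac{1}{27590} \approx 3.6245 \cdot 10^{-5}$
$\left(-41 + 0\right) k{\left(-1,\frac{1}{8} \right)} + R = \left(-41 + 0\right) \left(-1\right) + \frac{1}{27590} = \left(-41\right) \left(-1\right) + \frac{1}{27590} = 41 + \frac{1}{27590} = \frac{1131191}{27590}$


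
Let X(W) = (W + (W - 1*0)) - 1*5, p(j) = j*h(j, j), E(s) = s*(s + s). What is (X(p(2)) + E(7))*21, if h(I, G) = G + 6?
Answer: 2625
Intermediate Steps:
h(I, G) = 6 + G
E(s) = 2*s**2 (E(s) = s*(2*s) = 2*s**2)
p(j) = j*(6 + j)
X(W) = -5 + 2*W (X(W) = (W + (W + 0)) - 5 = (W + W) - 5 = 2*W - 5 = -5 + 2*W)
(X(p(2)) + E(7))*21 = ((-5 + 2*(2*(6 + 2))) + 2*7**2)*21 = ((-5 + 2*(2*8)) + 2*49)*21 = ((-5 + 2*16) + 98)*21 = ((-5 + 32) + 98)*21 = (27 + 98)*21 = 125*21 = 2625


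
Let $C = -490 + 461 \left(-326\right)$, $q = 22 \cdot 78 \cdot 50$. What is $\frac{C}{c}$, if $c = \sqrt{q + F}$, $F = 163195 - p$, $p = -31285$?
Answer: $- \frac{37694 \sqrt{1430}}{5005} \approx -284.8$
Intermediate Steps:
$F = 194480$ ($F = 163195 - -31285 = 163195 + 31285 = 194480$)
$q = 85800$ ($q = 1716 \cdot 50 = 85800$)
$C = -150776$ ($C = -490 - 150286 = -150776$)
$c = 14 \sqrt{1430}$ ($c = \sqrt{85800 + 194480} = \sqrt{280280} = 14 \sqrt{1430} \approx 529.42$)
$\frac{C}{c} = - \frac{150776}{14 \sqrt{1430}} = - 150776 \frac{\sqrt{1430}}{20020} = - \frac{37694 \sqrt{1430}}{5005}$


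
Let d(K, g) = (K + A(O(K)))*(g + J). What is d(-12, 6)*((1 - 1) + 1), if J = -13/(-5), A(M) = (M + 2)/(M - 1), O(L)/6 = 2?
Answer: -5074/55 ≈ -92.255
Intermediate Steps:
O(L) = 12 (O(L) = 6*2 = 12)
A(M) = (2 + M)/(-1 + M)
J = 13/5 (J = -13*(-1/5) = 13/5 ≈ 2.6000)
d(K, g) = (13/5 + g)*(14/11 + K) (d(K, g) = (K + (2 + 12)/(-1 + 12))*(g + 13/5) = (K + 14/11)*(13/5 + g) = (14/11 + K)*(13/5 + g) = (13/5 + g)*(14/11 + K))
d(-12, 6)*((1 - 1) + 1) = (182/55 + (13/5)*(-12) + (14/11)*6 - 12*6)*((1 - 1) + 1) = (182/55 - 156/5 + 84/11 - 72)*(0 + 1) = -5074/55*1 = -5074/55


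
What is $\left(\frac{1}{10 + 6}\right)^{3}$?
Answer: $\frac{1}{4096} \approx 0.00024414$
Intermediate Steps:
$\left(\frac{1}{10 + 6}\right)^{3} = \left(\frac{1}{16}\right)^{3} = \frac{1}{4096}$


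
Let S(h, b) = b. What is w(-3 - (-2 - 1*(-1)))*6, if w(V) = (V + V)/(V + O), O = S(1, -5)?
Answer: 24/7 ≈ 3.4286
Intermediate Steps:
O = -5
w(V) = 2*V/(-5 + V) (w(V) = (V + V)/(V - 5) = (2*V)/(-5 + V) = 2*V/(-5 + V))
w(-3 - (-2 - 1*(-1)))*6 = (2*(-3 - (-2 - 1*(-1)))/(-5 + (-3 - (-2 - 1*(-1)))))*6 = (2*(-3 - (-2 + 1))/(-5 + (-3 - (-2 + 1))))*6 = (2*(-3 - 1*(-1))/(-5 + (-3 - 1*(-1))))*6 = (2*(-3 + 1)/(-5 + (-3 + 1)))*6 = (2*(-2)/(-5 - 2))*6 = (2*(-2)/(-7))*6 = (2*(-2)*(-⅐))*6 = (4/7)*6 = 24/7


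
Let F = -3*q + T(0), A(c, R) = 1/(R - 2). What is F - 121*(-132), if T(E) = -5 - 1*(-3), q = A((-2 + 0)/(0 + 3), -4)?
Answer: 31941/2 ≈ 15971.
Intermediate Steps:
A(c, R) = 1/(-2 + R)
q = -1/6 (q = 1/(-2 - 4) = 1/(-6) = -1/6 ≈ -0.16667)
T(E) = -2 (T(E) = -5 + 3 = -2)
F = -3/2 (F = -3*(-1/6) - 2 = 1/2 - 2 = -3/2 ≈ -1.5000)
F - 121*(-132) = -3/2 - 121*(-132) = -3/2 + 15972 = 31941/2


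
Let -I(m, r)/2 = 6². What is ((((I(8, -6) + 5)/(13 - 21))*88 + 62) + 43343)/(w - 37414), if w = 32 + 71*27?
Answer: -44142/35465 ≈ -1.2447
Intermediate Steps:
I(m, r) = -72 (I(m, r) = -2*6² = -2*36 = -72)
w = 1949 (w = 32 + 1917 = 1949)
((((I(8, -6) + 5)/(13 - 21))*88 + 62) + 43343)/(w - 37414) = ((((-72 + 5)/(13 - 21))*88 + 62) + 43343)/(1949 - 37414) = ((-67/(-8)*88 + 62) + 43343)/(-35465) = ((-67*(-⅛)*88 + 62) + 43343)*(-1/35465) = (((67/8)*88 + 62) + 43343)*(-1/35465) = ((737 + 62) + 43343)*(-1/35465) = (799 + 43343)*(-1/35465) = 44142*(-1/35465) = -44142/35465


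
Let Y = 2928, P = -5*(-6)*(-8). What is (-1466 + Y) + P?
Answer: 1222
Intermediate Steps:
P = -240 (P = 30*(-8) = -240)
(-1466 + Y) + P = (-1466 + 2928) - 240 = 1462 - 240 = 1222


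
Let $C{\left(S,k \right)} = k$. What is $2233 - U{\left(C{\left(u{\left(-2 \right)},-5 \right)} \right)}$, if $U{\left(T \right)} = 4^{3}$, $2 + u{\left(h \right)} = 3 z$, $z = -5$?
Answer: $2169$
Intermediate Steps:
$u{\left(h \right)} = -17$ ($u{\left(h \right)} = -2 + 3 \left(-5\right) = -2 - 15 = -17$)
$U{\left(T \right)} = 64$
$2233 - U{\left(C{\left(u{\left(-2 \right)},-5 \right)} \right)} = 2233 - 64 = 2169$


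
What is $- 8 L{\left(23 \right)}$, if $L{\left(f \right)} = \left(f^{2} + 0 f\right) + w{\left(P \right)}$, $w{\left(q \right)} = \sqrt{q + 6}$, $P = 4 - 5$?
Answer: $-4232 - 8 \sqrt{5} \approx -4249.9$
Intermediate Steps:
$P = -1$ ($P = 4 - 5 = -1$)
$w{\left(q \right)} = \sqrt{6 + q}$
$L{\left(f \right)} = \sqrt{5} + f^{2}$ ($L{\left(f \right)} = \left(f^{2} + 0 f\right) + \sqrt{6 - 1} = \left(f^{2} + 0\right) + \sqrt{5} = f^{2} + \sqrt{5} = \sqrt{5} + f^{2}$)
$- 8 L{\left(23 \right)} = - 8 \left(\sqrt{5} + 23^{2}\right) = - 8 \left(\sqrt{5} + 529\right) = - 8 \left(529 + \sqrt{5}\right) = -4232 - 8 \sqrt{5}$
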